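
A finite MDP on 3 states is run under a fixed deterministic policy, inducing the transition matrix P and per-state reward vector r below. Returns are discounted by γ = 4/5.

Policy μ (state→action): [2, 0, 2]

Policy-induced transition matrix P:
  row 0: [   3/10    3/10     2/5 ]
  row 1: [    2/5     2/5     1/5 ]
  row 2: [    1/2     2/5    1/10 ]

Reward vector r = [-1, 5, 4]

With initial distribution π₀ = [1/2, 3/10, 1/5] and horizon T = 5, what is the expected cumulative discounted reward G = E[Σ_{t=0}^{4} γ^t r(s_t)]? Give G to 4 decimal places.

t=0: π = [0.5000, 0.3000, 0.2000], E[r] = 1.8000, γ^t·E[r] = 1.800000, running G = 1.800000
t=1: π = [0.3700, 0.3500, 0.2800], E[r] = 2.5000, γ^t·E[r] = 2.000000, running G = 3.800000
t=2: π = [0.3910, 0.3630, 0.2460], E[r] = 2.4080, γ^t·E[r] = 1.541120, running G = 5.341120
t=3: π = [0.3855, 0.3609, 0.2536], E[r] = 2.4334, γ^t·E[r] = 1.245901, running G = 6.587021
t=4: π = [0.3868, 0.3615, 0.2517], E[r] = 2.4274, γ^t·E[r] = 0.994263, running G = 7.581284

G = 7.5813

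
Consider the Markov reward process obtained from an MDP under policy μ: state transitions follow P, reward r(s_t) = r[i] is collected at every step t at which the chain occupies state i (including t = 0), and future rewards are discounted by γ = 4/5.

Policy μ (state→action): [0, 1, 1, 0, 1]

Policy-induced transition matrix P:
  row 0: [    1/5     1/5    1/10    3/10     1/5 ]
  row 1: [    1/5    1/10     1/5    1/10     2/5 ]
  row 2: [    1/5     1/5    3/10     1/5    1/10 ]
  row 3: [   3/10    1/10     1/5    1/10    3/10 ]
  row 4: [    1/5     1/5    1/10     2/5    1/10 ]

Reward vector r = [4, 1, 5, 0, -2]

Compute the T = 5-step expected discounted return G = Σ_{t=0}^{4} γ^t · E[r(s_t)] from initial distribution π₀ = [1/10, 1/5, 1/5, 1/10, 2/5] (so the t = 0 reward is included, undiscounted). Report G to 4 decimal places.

G = 4.3134

t=0: π = [0.1000, 0.2000, 0.2000, 0.1000, 0.4000], E[r] = 0.8000, γ^t·E[r] = 0.800000, running G = 0.800000
t=1: π = [0.2100, 0.1700, 0.1700, 0.2600, 0.1900], E[r] = 1.4800, γ^t·E[r] = 1.184000, running G = 1.984000
t=2: π = [0.2260, 0.1570, 0.1770, 0.2160, 0.2240], E[r] = 1.4980, γ^t·E[r] = 0.958720, running G = 2.942720
t=3: π = [0.2216, 0.1627, 0.1727, 0.2301, 0.2129], E[r] = 1.4868, γ^t·E[r] = 0.761242, running G = 3.703962
t=4: π = [0.2230, 0.1607, 0.1738, 0.2255, 0.2170], E[r] = 1.4879, γ^t·E[r] = 0.609436, running G = 4.313397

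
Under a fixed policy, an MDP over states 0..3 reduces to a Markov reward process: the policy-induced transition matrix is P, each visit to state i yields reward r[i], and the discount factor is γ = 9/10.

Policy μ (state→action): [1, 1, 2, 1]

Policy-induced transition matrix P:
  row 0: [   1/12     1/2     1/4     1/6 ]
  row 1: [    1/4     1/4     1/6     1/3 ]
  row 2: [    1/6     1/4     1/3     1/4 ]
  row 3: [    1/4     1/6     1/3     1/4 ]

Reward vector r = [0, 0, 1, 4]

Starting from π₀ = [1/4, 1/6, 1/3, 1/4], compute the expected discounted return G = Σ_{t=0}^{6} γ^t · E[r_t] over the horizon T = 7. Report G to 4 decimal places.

t=0: π = [0.2500, 0.1667, 0.3333, 0.2500], E[r] = 1.3333, γ^t·E[r] = 1.333333, running G = 1.333333
t=1: π = [0.1806, 0.2917, 0.2847, 0.2431], E[r] = 1.2569, γ^t·E[r] = 1.131250, running G = 2.464583
t=2: π = [0.1962, 0.2749, 0.2697, 0.2593], E[r] = 1.3067, γ^t·E[r] = 1.058438, running G = 3.523021
t=3: π = [0.1948, 0.2774, 0.2712, 0.2566], E[r] = 1.2974, γ^t·E[r] = 0.945809, running G = 4.468829
t=4: π = [0.1949, 0.2773, 0.2709, 0.2569], E[r] = 1.2984, γ^t·E[r] = 0.851876, running G = 5.320706
t=5: π = [0.1949, 0.2773, 0.2709, 0.2569], E[r] = 1.2983, γ^t·E[r] = 0.766653, running G = 6.087359
t=6: π = [0.1949, 0.2773, 0.2709, 0.2569], E[r] = 1.2983, γ^t·E[r] = 0.689985, running G = 6.777344

G = 6.7773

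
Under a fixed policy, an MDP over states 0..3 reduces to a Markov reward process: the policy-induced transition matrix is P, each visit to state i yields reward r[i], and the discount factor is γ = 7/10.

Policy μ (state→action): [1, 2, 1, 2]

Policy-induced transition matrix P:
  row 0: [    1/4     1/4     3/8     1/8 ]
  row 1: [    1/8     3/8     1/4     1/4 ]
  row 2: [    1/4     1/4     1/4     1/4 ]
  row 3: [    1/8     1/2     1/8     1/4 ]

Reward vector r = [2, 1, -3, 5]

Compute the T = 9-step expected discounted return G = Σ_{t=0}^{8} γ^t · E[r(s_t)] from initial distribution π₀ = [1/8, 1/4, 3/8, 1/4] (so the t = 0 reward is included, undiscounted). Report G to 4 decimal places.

G = 3.1224

t=0: π = [0.1250, 0.2500, 0.3750, 0.2500], E[r] = 0.6250, γ^t·E[r] = 0.625000, running G = 0.625000
t=1: π = [0.1875, 0.3438, 0.2344, 0.2344], E[r] = 1.1875, γ^t·E[r] = 0.831250, running G = 1.456250
t=2: π = [0.1777, 0.3516, 0.2441, 0.2266], E[r] = 1.1074, γ^t·E[r] = 0.542637, running G = 1.998887
t=3: π = [0.1777, 0.3506, 0.2439, 0.2278], E[r] = 1.1133, γ^t·E[r] = 0.381855, running G = 2.380742
t=4: π = [0.1777, 0.3508, 0.2437, 0.2278], E[r] = 1.1139, γ^t·E[r] = 0.267438, running G = 2.648180
t=5: π = [0.1777, 0.3508, 0.2437, 0.2278], E[r] = 1.1139, γ^t·E[r] = 0.187208, running G = 2.835388
t=6: π = [0.1777, 0.3508, 0.2437, 0.2278], E[r] = 1.1139, γ^t·E[r] = 0.131048, running G = 2.966436
t=7: π = [0.1777, 0.3508, 0.2437, 0.2278], E[r] = 1.1139, γ^t·E[r] = 0.091734, running G = 3.058170
t=8: π = [0.1777, 0.3508, 0.2437, 0.2278], E[r] = 1.1139, γ^t·E[r] = 0.064214, running G = 3.122384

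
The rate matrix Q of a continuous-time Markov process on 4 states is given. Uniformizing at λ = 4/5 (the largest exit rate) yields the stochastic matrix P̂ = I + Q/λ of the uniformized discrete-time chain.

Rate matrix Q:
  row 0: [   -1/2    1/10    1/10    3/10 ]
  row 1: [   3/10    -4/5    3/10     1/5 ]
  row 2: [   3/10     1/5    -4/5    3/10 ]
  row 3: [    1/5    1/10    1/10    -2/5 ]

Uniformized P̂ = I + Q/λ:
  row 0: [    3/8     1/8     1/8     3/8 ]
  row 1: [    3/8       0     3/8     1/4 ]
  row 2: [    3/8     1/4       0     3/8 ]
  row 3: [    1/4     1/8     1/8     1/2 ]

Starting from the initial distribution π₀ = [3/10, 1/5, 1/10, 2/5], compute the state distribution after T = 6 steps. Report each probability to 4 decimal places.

π = [0.3237, 0.1266, 0.1392, 0.4105]

t=0: π = [0.3000, 0.2000, 0.1000, 0.4000]
t=1: π = [0.3250, 0.1125, 0.1625, 0.4000]
t=2: π = [0.3250, 0.1313, 0.1328, 0.4109]
t=3: π = [0.3236, 0.1252, 0.1412, 0.4100]
t=4: π = [0.3238, 0.1270, 0.1386, 0.4106]
t=5: π = [0.3237, 0.1265, 0.1394, 0.4104]
t=6: π = [0.3237, 0.1266, 0.1392, 0.4105]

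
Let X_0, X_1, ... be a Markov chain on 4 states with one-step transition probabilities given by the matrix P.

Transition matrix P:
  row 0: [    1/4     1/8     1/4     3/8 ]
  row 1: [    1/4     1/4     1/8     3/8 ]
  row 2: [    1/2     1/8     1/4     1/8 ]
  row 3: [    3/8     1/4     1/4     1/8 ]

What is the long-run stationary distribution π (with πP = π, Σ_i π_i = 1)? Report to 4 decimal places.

π = [0.3387, 0.1792, 0.2276, 0.2545]

Balance equations π_j = Σ_i π_i·P[i][j]:
  π_0 = 1/4·π_0 + 1/4·π_1 + 1/2·π_2 + 3/8·π_3
  π_1 = 1/8·π_0 + 1/4·π_1 + 1/8·π_2 + 1/4·π_3
  π_2 = 1/4·π_0 + 1/8·π_1 + 1/4·π_2 + 1/4·π_3
  normalize: π_0 + π_1 + π_2 + π_3 = 1
Solving the linear system gives exactly π = [21/62, 50/279, 127/558, 71/279].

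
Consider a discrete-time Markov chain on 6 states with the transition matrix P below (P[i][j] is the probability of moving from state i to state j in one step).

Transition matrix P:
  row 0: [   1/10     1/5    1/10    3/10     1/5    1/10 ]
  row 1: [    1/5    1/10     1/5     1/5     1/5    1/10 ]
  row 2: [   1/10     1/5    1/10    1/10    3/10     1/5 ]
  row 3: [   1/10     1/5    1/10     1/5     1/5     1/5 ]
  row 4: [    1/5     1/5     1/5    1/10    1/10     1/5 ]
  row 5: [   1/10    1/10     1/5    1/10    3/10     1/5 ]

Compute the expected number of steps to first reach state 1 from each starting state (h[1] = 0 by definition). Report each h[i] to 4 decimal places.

h = [5.4633, 0.0000, 5.5179, 5.5184, 5.5134, 6.0697]

First-step conditioning: h[1] = 0; for i ≠ 1, h[i] = 1 + Σ_k P[i][k]·h[k].
  h[0] = 1 + 1/10·h[0] + 1/10·h[2] + 3/10·h[3] + 1/5·h[4] + 1/10·h[5]
  h[2] = 1 + 1/10·h[0] + 1/10·h[2] + 1/10·h[3] + 3/10·h[4] + 1/5·h[5]
  h[3] = 1 + 1/10·h[0] + 1/10·h[2] + 1/5·h[3] + 1/5·h[4] + 1/5·h[5]
  h[4] = 1 + 1/5·h[0] + 1/5·h[2] + 1/10·h[3] + 1/10·h[4] + 1/5·h[5]
  h[5] = 1 + 1/10·h[0] + 1/5·h[2] + 1/10·h[3] + 3/10·h[4] + 1/5·h[5]
Solving the 5×5 linear system over states ≠ 1 gives exactly h = [27005/4943, 0, 27275/4943, 54555/9886, 54505/9886, 60005/9886] (h[1] = 0 is the target).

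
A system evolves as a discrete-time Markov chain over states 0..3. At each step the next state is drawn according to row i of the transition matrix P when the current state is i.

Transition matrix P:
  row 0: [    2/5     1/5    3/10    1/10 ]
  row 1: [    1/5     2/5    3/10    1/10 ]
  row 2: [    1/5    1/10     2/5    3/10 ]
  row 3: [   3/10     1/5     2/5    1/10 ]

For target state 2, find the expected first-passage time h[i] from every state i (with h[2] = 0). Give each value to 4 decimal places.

First-step conditioning: h[2] = 0; for i ≠ 2, h[i] = 1 + Σ_k P[i][k]·h[k].
  h[0] = 1 + 2/5·h[0] + 1/5·h[1] + 1/10·h[3]
  h[1] = 1 + 1/5·h[0] + 2/5·h[1] + 1/10·h[3]
  h[3] = 1 + 3/10·h[0] + 1/5·h[1] + 1/10·h[3]
Solving the 3×3 linear system over states ≠ 2 gives exactly h = [100/31, 100/31, 0, 90/31] (h[2] = 0 is the target).

h = [3.2258, 3.2258, 0.0000, 2.9032]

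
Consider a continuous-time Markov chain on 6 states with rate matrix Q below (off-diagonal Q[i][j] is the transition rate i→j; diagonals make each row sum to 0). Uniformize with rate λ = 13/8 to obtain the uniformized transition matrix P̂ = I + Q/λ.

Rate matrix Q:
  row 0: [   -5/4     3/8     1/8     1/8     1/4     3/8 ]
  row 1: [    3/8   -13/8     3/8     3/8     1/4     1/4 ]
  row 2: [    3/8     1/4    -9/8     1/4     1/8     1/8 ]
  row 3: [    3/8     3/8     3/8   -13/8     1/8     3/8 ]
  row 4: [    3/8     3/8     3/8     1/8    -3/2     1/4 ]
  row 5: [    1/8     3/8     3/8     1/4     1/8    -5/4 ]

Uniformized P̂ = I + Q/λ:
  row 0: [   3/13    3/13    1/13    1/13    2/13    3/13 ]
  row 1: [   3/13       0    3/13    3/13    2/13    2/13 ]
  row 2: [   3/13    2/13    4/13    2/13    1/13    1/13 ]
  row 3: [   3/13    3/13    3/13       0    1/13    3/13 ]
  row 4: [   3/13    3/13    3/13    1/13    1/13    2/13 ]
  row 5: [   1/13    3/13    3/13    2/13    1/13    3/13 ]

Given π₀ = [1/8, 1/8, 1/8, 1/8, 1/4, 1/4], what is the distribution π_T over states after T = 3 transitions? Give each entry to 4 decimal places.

π = [0.2039, 0.1749, 0.2164, 0.1233, 0.1055, 0.1760]

t=0: π = [0.1250, 0.1250, 0.1250, 0.1250, 0.2500, 0.2500]
t=1: π = [0.1923, 0.1923, 0.2212, 0.1154, 0.0962, 0.1827]
t=2: π = [0.2027, 0.1694, 0.2182, 0.1287, 0.1065, 0.1746]
t=3: π = [0.2039, 0.1749, 0.2164, 0.1233, 0.1055, 0.1760]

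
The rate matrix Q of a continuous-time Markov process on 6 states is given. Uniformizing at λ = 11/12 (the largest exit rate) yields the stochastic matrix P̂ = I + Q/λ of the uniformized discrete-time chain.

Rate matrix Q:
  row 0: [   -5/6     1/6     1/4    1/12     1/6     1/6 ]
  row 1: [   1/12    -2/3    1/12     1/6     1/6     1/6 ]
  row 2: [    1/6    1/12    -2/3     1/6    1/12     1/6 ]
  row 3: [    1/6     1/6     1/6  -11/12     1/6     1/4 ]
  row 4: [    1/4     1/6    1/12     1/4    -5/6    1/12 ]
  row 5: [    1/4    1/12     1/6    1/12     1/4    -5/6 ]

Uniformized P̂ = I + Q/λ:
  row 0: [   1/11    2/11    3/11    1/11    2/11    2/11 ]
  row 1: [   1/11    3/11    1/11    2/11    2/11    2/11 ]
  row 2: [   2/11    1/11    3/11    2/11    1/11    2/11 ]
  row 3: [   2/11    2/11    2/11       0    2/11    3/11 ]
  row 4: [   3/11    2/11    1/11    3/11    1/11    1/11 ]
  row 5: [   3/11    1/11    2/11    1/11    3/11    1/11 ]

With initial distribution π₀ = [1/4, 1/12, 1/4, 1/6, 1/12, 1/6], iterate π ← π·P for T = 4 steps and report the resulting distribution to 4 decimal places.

t=0: π = [0.2500, 0.0833, 0.2500, 0.1667, 0.0833, 0.1667]
t=1: π = [0.1742, 0.1515, 0.2121, 0.1212, 0.1667, 0.1742]
t=2: π = [0.1832, 0.1605, 0.1880, 0.1433, 0.1632, 0.1618]
t=3: π = [0.1801, 0.1646, 0.1861, 0.1392, 0.1646, 0.1653]
t=4: π = [0.1805, 0.1648, 0.1852, 0.1401, 0.1650, 0.1645]

π = [0.1805, 0.1648, 0.1852, 0.1401, 0.1650, 0.1645]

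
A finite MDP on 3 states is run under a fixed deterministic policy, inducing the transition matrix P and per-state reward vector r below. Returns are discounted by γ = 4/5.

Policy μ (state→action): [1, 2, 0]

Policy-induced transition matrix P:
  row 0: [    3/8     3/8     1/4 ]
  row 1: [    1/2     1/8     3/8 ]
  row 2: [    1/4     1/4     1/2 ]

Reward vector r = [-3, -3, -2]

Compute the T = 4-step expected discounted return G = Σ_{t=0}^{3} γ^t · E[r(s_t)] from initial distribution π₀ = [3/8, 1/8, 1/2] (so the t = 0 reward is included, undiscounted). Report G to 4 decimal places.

G = -7.6051

t=0: π = [0.3750, 0.1250, 0.5000], E[r] = -2.5000, γ^t·E[r] = -2.500000, running G = -2.500000
t=1: π = [0.3281, 0.2813, 0.3906], E[r] = -2.6094, γ^t·E[r] = -2.087500, running G = -4.587500
t=2: π = [0.3613, 0.2559, 0.3828], E[r] = -2.6172, γ^t·E[r] = -1.675000, running G = -6.262500
t=3: π = [0.3591, 0.2632, 0.3777], E[r] = -2.6223, γ^t·E[r] = -1.342625, running G = -7.605125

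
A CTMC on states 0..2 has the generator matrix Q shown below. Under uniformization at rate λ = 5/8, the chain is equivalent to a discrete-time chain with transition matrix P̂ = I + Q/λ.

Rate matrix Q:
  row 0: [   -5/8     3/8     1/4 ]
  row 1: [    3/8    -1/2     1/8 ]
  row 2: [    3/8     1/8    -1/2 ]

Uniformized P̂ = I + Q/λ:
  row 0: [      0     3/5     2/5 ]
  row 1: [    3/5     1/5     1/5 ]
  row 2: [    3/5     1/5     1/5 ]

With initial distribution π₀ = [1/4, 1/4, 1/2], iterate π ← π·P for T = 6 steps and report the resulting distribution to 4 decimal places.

π = [0.3692, 0.3539, 0.2769]

t=0: π = [0.2500, 0.2500, 0.5000]
t=1: π = [0.4500, 0.3000, 0.2500]
t=2: π = [0.3300, 0.3800, 0.2900]
t=3: π = [0.4020, 0.3320, 0.2660]
t=4: π = [0.3588, 0.3608, 0.2804]
t=5: π = [0.3847, 0.3435, 0.2718]
t=6: π = [0.3692, 0.3539, 0.2769]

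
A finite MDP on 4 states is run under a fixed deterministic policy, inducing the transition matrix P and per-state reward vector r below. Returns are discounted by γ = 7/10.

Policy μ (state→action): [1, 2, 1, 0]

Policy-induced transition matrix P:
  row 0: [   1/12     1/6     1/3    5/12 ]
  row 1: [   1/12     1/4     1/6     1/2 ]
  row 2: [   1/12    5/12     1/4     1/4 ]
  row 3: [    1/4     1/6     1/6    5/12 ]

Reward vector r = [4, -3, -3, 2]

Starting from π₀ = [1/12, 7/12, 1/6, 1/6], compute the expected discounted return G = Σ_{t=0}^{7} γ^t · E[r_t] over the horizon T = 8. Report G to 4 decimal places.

t=0: π = [0.0833, 0.5833, 0.1667, 0.1667], E[r] = -1.5833, γ^t·E[r] = -1.583333, running G = -1.583333
t=1: π = [0.1111, 0.2569, 0.1944, 0.4375], E[r] = -0.0347, γ^t·E[r] = -0.024306, running G = -1.607639
t=2: π = [0.1563, 0.2367, 0.2014, 0.4057], E[r] = 0.1221, γ^t·E[r] = 0.059832, running G = -1.547807
t=3: π = [0.1509, 0.2367, 0.2095, 0.4028], E[r] = 0.0707, γ^t·E[r] = 0.024266, running G = -1.523541
t=4: π = [0.1505, 0.2388, 0.2093, 0.4015], E[r] = 0.0607, γ^t·E[r] = 0.014573, running G = -1.508968
t=5: π = [0.1502, 0.2389, 0.2092, 0.4017], E[r] = 0.0601, γ^t·E[r] = 0.010109, running G = -1.498859
t=6: π = [0.1503, 0.2389, 0.2091, 0.4017], E[r] = 0.0605, γ^t·E[r] = 0.007119, running G = -1.491740
t=7: π = [0.1503, 0.2389, 0.2091, 0.4017], E[r] = 0.0606, γ^t·E[r] = 0.004989, running G = -1.486751

G = -1.4868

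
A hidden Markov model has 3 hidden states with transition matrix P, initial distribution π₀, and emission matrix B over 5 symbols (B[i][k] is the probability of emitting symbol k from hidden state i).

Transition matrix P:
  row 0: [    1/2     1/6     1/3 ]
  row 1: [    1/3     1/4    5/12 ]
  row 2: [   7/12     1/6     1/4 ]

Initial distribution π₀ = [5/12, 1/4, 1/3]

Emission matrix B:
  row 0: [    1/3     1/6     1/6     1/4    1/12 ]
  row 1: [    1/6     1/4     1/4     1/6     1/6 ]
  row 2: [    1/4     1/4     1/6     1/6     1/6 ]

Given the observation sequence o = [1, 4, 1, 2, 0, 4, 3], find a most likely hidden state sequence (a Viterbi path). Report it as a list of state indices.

t=0: δ = [6.944e-02, 6.250e-02, 8.333e-02]  (obs o_0=1)
t=1: δ = [4.051e-03, 2.604e-03, 4.340e-03]  ψ = [2, 1, 1]  (obs o_1=4)
t=2: δ = [4.220e-04, 1.808e-04, 3.376e-04]  ψ = [2, 2, 0]  (obs o_2=1)
t=3: δ = [3.516e-05, 1.758e-05, 2.344e-05]  ψ = [0, 0, 0]  (obs o_3=2)
t=4: δ = [5.861e-06, 9.768e-07, 2.930e-06]  ψ = [0, 0, 0]  (obs o_4=0)
t=5: δ = [2.442e-07, 1.628e-07, 3.256e-07]  ψ = [0, 0, 0]  (obs o_5=4)
t=6: δ = [4.748e-08, 9.044e-09, 1.357e-08]  ψ = [2, 2, 0]  (obs o_6=3)
backtrack: best end state = 0; path = [1, 2, 0, 0, 0, 2, 0]

path = [1, 2, 0, 0, 0, 2, 0]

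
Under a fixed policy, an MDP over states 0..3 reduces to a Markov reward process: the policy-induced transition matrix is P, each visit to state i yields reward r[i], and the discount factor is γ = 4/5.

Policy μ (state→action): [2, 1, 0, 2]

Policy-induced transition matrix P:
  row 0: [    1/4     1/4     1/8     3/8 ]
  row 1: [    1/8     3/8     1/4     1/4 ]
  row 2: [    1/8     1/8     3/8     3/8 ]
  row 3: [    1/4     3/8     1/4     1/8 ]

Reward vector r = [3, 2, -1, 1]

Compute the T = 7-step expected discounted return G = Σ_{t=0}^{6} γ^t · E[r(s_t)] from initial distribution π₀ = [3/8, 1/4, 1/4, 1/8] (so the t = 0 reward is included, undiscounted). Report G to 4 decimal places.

t=0: π = [0.3750, 0.2500, 0.2500, 0.1250], E[r] = 1.5000, γ^t·E[r] = 1.500000, running G = 1.500000
t=1: π = [0.1875, 0.2656, 0.2344, 0.3125], E[r] = 1.1719, γ^t·E[r] = 0.937500, running G = 2.437500
t=2: π = [0.1875, 0.2930, 0.2559, 0.2637], E[r] = 1.1563, γ^t·E[r] = 0.740000, running G = 3.177500
t=3: π = [0.1814, 0.2876, 0.2585, 0.2725], E[r] = 1.1333, γ^t·E[r] = 0.580250, running G = 3.757750
t=4: π = [0.1817, 0.2877, 0.2596, 0.2709], E[r] = 1.1319, γ^t·E[r] = 0.463613, running G = 4.221363
t=5: π = [0.1816, 0.2874, 0.2597, 0.2713], E[r] = 1.1311, γ^t·E[r] = 0.370626, running G = 4.591989
t=6: π = [0.1816, 0.2874, 0.2598, 0.2713], E[r] = 1.1311, γ^t·E[r] = 0.296498, running G = 4.888487

G = 4.8885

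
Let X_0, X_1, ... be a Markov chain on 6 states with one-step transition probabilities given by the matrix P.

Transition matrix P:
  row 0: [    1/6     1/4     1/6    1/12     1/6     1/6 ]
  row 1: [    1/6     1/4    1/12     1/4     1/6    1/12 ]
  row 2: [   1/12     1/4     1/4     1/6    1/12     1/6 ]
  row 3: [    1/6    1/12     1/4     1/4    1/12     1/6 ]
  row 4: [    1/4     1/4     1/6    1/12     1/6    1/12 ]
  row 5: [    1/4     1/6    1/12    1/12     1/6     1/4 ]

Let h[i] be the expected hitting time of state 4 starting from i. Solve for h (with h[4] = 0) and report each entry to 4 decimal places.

h = [7.1452, 7.2199, 7.8649, 7.9168, 0.0000, 7.0730]

First-step conditioning: h[4] = 0; for i ≠ 4, h[i] = 1 + Σ_k P[i][k]·h[k].
  h[0] = 1 + 1/6·h[0] + 1/4·h[1] + 1/6·h[2] + 1/12·h[3] + 1/6·h[5]
  h[1] = 1 + 1/6·h[0] + 1/4·h[1] + 1/12·h[2] + 1/4·h[3] + 1/12·h[5]
  h[2] = 1 + 1/12·h[0] + 1/4·h[1] + 1/4·h[2] + 1/6·h[3] + 1/6·h[5]
  h[3] = 1 + 1/6·h[0] + 1/12·h[1] + 1/4·h[2] + 1/4·h[3] + 1/6·h[5]
  h[5] = 1 + 1/4·h[0] + 1/6·h[1] + 1/12·h[2] + 1/12·h[3] + 1/4·h[5]
Solving the 5×5 linear system over states ≠ 4 gives exactly h = [44229/6190, 44691/6190, 24342/3095, 9801/1238, 0, 21891/3095] (h[4] = 0 is the target).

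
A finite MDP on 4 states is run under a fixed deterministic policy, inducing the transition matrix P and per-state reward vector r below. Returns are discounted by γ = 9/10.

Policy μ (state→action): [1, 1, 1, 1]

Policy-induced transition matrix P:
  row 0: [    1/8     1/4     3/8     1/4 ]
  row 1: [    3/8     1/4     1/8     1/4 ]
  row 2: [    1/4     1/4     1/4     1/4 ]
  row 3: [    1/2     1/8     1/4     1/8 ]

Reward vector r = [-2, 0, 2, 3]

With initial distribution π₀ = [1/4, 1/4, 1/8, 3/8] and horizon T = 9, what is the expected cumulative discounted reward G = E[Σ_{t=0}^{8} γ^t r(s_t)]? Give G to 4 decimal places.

t=0: π = [0.2500, 0.2500, 0.1250, 0.3750], E[r] = 0.8750, γ^t·E[r] = 0.875000, running G = 0.875000
t=1: π = [0.3438, 0.2031, 0.2500, 0.2031], E[r] = 0.4219, γ^t·E[r] = 0.379688, running G = 1.254688
t=2: π = [0.2832, 0.2246, 0.2676, 0.2246], E[r] = 0.6426, γ^t·E[r] = 0.520488, running G = 1.775176
t=3: π = [0.2988, 0.2219, 0.2573, 0.2219], E[r] = 0.5828, γ^t·E[r] = 0.424835, running G = 2.200010
t=4: π = [0.2959, 0.2223, 0.2596, 0.2223], E[r] = 0.5943, γ^t·E[r] = 0.389900, running G = 2.589910
t=5: π = [0.2964, 0.2222, 0.2592, 0.2222], E[r] = 0.5923, γ^t·E[r] = 0.349763, running G = 2.939673
t=6: π = [0.2963, 0.2222, 0.2593, 0.2222], E[r] = 0.5926, γ^t·E[r] = 0.314949, running G = 3.254623
t=7: π = [0.2963, 0.2222, 0.2593, 0.2222], E[r] = 0.5926, γ^t·E[r] = 0.283432, running G = 3.538055
t=8: π = [0.2963, 0.2222, 0.2593, 0.2222], E[r] = 0.5926, γ^t·E[r] = 0.255092, running G = 3.793147

G = 3.7931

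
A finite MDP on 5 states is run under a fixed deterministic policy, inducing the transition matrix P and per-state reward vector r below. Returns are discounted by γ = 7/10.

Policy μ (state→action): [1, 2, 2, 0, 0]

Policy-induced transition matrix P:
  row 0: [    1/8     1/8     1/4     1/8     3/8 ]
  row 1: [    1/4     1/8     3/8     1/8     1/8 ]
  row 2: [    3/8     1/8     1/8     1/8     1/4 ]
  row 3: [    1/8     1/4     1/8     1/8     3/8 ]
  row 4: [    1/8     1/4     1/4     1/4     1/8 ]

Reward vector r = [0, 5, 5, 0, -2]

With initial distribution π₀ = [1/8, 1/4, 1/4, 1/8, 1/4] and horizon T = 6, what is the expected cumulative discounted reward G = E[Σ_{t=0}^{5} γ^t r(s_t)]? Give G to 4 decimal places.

t=0: π = [0.1250, 0.2500, 0.2500, 0.1250, 0.2500], E[r] = 2.0000, γ^t·E[r] = 2.000000, running G = 2.000000
t=1: π = [0.2188, 0.1719, 0.2344, 0.1563, 0.2188], E[r] = 1.5938, γ^t·E[r] = 1.115625, running G = 3.115625
t=2: π = [0.2051, 0.1719, 0.2227, 0.1523, 0.2480], E[r] = 1.4766, γ^t·E[r] = 0.723516, running G = 3.839141
t=3: π = [0.2021, 0.1750, 0.2246, 0.1560, 0.2422], E[r] = 1.5139, γ^t·E[r] = 0.519273, running G = 4.358414
t=4: π = [0.2030, 0.1748, 0.2243, 0.1553, 0.2426], E[r] = 1.5102, γ^t·E[r] = 0.362590, running G = 4.721004
t=5: π = [0.2029, 0.1747, 0.2244, 0.1553, 0.2426], E[r] = 1.5104, γ^t·E[r] = 0.253861, running G = 4.974865

G = 4.9749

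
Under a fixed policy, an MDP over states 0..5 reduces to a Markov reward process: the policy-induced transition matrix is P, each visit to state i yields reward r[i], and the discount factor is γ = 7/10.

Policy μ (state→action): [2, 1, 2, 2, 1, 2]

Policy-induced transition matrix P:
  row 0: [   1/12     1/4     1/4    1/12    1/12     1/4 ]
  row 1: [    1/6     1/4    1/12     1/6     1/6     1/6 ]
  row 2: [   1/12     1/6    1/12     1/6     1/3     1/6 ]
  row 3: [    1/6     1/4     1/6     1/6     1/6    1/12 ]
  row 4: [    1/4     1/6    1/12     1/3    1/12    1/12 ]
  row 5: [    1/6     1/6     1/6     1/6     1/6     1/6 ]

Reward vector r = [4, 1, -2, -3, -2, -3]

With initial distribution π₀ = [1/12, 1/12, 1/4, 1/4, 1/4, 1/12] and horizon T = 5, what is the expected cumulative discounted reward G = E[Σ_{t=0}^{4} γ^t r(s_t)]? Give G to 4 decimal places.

t=0: π = [0.0833, 0.0833, 0.2500, 0.2500, 0.2500, 0.0833], E[r] = -1.5833, γ^t·E[r] = -1.583333, running G = -1.583333
t=1: π = [0.1597, 0.2014, 0.1250, 0.2014, 0.1806, 0.1319], E[r] = -0.7708, γ^t·E[r] = -0.539583, running G = -2.122917
t=2: π = [0.1580, 0.2135, 0.1377, 0.1834, 0.1591, 0.1481], E[r] = -0.7431, γ^t·E[r] = -0.364097, running G = -2.487014
t=3: π = [0.1553, 0.2129, 0.1373, 0.1800, 0.1632, 0.1513], E[r] = -0.7609, γ^t·E[r] = -0.260972, running G = -2.747986
t=4: π = [0.1559, 0.2124, 0.1368, 0.1809, 0.1630, 0.1510], E[r] = -0.7596, γ^t·E[r] = -0.182372, running G = -2.930358

G = -2.9304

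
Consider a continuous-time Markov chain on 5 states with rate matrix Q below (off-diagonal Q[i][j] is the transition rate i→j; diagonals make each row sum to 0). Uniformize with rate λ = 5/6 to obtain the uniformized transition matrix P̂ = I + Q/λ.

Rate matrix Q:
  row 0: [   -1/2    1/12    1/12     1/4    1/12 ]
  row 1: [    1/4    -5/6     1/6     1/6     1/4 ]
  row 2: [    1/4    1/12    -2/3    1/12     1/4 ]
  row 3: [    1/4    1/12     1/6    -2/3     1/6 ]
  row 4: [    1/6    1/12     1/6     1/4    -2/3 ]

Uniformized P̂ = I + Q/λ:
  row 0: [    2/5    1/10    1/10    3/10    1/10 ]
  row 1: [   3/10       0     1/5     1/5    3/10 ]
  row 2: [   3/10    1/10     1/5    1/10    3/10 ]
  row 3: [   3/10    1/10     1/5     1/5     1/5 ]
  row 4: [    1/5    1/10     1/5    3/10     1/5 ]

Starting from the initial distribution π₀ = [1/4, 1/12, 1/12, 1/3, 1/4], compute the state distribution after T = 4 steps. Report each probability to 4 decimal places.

t=0: π = [0.2500, 0.0833, 0.0833, 0.3333, 0.2500]
t=1: π = [0.3000, 0.0917, 0.1750, 0.2417, 0.1917]
t=2: π = [0.3108, 0.0908, 0.1700, 0.2317, 0.1967]
t=3: π = [0.3114, 0.0909, 0.1689, 0.2338, 0.1950]
t=4: π = [0.3116, 0.0909, 0.1689, 0.2338, 0.1948]

π = [0.3116, 0.0909, 0.1689, 0.2338, 0.1948]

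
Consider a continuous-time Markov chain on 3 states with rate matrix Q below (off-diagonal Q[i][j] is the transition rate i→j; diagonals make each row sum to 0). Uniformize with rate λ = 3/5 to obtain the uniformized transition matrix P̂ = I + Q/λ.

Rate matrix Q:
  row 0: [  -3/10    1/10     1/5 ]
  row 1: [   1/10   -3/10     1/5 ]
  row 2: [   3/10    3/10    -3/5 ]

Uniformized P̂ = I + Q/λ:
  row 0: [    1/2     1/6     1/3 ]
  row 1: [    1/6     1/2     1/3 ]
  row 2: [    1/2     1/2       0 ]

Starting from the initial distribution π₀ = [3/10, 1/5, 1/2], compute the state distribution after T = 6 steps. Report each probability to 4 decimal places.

t=0: π = [0.3000, 0.2000, 0.5000]
t=1: π = [0.4333, 0.4000, 0.1667]
t=2: π = [0.3667, 0.3556, 0.2778]
t=3: π = [0.3815, 0.3778, 0.2407]
t=4: π = [0.3741, 0.3728, 0.2531]
t=5: π = [0.3757, 0.3753, 0.2490]
t=6: π = [0.3749, 0.3748, 0.2503]

π = [0.3749, 0.3748, 0.2503]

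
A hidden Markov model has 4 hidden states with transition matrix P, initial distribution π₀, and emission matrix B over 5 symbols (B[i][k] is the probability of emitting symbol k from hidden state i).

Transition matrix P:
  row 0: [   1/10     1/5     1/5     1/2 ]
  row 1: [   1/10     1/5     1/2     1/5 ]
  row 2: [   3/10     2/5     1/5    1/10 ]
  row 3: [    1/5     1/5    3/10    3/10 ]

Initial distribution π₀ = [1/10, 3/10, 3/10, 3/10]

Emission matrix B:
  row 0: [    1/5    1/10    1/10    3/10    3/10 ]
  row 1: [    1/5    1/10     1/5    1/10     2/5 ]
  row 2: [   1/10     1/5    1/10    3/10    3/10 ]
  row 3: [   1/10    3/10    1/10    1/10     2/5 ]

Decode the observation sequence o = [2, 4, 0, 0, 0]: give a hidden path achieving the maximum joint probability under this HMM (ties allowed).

t=0: δ = [1.000e-02, 6.000e-02, 3.000e-02, 3.000e-02]  (obs o_0=2)
t=1: δ = [2.700e-03, 4.800e-03, 9.000e-03, 4.800e-03]  ψ = [2, 1, 1, 1]  (obs o_1=4)
t=2: δ = [5.400e-04, 7.200e-04, 2.400e-04, 1.440e-04]  ψ = [2, 2, 1, 3]  (obs o_2=0)
t=3: δ = [1.440e-05, 2.880e-05, 3.600e-05, 2.700e-05]  ψ = [1, 1, 1, 0]  (obs o_3=0)
t=4: δ = [2.160e-06, 2.880e-06, 1.440e-06, 8.100e-07]  ψ = [2, 2, 1, 3]  (obs o_4=0)
backtrack: best end state = 1; path = [1, 2, 1, 2, 1]

path = [1, 2, 1, 2, 1]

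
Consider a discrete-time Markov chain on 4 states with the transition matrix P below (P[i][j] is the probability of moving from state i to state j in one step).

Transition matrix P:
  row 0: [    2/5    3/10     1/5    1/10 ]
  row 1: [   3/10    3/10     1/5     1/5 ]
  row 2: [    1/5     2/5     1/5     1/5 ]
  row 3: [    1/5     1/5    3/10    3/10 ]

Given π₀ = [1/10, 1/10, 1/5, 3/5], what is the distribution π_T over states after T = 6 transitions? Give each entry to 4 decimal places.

t=0: π = [0.1000, 0.1000, 0.2000, 0.6000]
t=1: π = [0.2300, 0.2600, 0.2600, 0.2500]
t=2: π = [0.2720, 0.3010, 0.2250, 0.2020]
t=3: π = [0.2845, 0.3023, 0.2202, 0.1930]
t=4: π = [0.2871, 0.3027, 0.2193, 0.1909]
t=5: π = [0.2877, 0.3028, 0.2191, 0.1904]
t=6: π = [0.2878, 0.3029, 0.2190, 0.1903]

π = [0.2878, 0.3029, 0.2190, 0.1903]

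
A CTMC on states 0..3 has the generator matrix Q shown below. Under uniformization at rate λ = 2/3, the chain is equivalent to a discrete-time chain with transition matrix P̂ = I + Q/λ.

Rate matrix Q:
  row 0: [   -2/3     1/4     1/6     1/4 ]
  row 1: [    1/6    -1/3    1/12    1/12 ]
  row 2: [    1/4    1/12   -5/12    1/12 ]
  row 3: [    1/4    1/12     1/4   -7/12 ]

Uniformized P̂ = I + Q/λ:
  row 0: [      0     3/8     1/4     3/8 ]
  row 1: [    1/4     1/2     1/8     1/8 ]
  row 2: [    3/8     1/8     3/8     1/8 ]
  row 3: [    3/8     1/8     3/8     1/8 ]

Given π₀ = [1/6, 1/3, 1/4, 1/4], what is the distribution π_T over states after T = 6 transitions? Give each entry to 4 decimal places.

t=0: π = [0.1667, 0.3333, 0.2500, 0.2500]
t=1: π = [0.2708, 0.2917, 0.2708, 0.1667]
t=2: π = [0.2370, 0.3021, 0.2682, 0.1927]
t=3: π = [0.2484, 0.2975, 0.2699, 0.1842]
t=4: π = [0.2447, 0.2987, 0.2696, 0.1871]
t=5: π = [0.2459, 0.2982, 0.2697, 0.1862]
t=6: π = [0.2455, 0.2983, 0.2697, 0.1865]

π = [0.2455, 0.2983, 0.2697, 0.1865]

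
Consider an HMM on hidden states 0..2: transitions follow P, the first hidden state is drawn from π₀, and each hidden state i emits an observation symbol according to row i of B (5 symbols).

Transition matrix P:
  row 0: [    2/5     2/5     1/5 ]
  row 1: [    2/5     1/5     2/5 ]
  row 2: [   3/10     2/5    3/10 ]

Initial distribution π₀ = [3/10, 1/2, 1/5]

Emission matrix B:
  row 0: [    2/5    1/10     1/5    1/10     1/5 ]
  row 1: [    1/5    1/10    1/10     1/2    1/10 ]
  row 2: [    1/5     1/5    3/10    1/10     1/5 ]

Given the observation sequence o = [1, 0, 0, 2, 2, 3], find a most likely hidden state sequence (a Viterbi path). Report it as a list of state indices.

t=0: δ = [3.000e-02, 5.000e-02, 4.000e-02]  (obs o_0=1)
t=1: δ = [8.000e-03, 3.200e-03, 4.000e-03]  ψ = [1, 2, 1]  (obs o_1=0)
t=2: δ = [1.280e-03, 6.400e-04, 3.200e-04]  ψ = [0, 0, 0]  (obs o_2=0)
t=3: δ = [1.024e-04, 5.120e-05, 7.680e-05]  ψ = [0, 0, 0]  (obs o_3=2)
t=4: δ = [8.192e-06, 4.096e-06, 6.912e-06]  ψ = [0, 0, 2]  (obs o_4=2)
t=5: δ = [3.277e-07, 1.638e-06, 2.074e-07]  ψ = [0, 0, 2]  (obs o_5=3)
backtrack: best end state = 1; path = [1, 0, 0, 0, 0, 1]

path = [1, 0, 0, 0, 0, 1]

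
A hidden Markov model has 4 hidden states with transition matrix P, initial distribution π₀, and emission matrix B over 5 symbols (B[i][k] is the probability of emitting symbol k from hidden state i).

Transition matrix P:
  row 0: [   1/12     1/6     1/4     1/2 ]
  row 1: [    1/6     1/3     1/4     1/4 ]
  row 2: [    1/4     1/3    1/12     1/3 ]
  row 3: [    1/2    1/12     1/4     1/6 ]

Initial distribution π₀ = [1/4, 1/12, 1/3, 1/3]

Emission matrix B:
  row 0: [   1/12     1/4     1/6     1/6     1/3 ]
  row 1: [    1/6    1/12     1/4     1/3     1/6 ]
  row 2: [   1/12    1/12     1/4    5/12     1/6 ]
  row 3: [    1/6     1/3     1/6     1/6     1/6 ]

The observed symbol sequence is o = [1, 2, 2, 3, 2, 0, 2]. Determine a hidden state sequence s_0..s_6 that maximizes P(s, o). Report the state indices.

t=0: δ = [6.250e-02, 6.944e-03, 2.778e-02, 1.111e-01]  (obs o_0=1)
t=1: δ = [9.259e-03, 2.604e-03, 6.944e-03, 5.208e-03]  ψ = [3, 0, 3, 0]  (obs o_1=2)
t=2: δ = [4.340e-04, 5.787e-04, 5.787e-04, 7.716e-04]  ψ = [3, 2, 0, 0]  (obs o_2=2)
t=3: δ = [6.430e-05, 6.430e-05, 8.038e-05, 3.617e-05]  ψ = [3, 1, 3, 0]  (obs o_3=3)
t=4: δ = [3.349e-06, 6.698e-06, 4.019e-06, 5.358e-06]  ψ = [2, 2, 0, 0]  (obs o_4=2)
t=5: δ = [2.233e-07, 3.721e-07, 1.395e-07, 2.791e-07]  ψ = [3, 1, 1, 0]  (obs o_5=0)
t=6: δ = [2.326e-08, 3.101e-08, 2.326e-08, 1.861e-08]  ψ = [3, 1, 1, 0]  (obs o_6=2)
backtrack: best end state = 1; path = [3, 0, 3, 2, 1, 1, 1]

path = [3, 0, 3, 2, 1, 1, 1]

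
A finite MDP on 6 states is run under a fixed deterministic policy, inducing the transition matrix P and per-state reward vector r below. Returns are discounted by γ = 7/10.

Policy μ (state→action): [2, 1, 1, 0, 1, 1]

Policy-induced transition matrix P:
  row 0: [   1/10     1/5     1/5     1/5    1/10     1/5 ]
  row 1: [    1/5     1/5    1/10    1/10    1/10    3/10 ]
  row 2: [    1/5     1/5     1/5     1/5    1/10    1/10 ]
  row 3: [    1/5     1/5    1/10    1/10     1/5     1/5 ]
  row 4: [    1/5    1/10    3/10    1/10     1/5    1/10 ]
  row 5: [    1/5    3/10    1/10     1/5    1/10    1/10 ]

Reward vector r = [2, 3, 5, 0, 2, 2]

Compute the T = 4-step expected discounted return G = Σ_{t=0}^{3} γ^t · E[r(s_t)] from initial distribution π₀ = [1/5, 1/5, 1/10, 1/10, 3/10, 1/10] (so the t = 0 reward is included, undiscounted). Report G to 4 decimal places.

t=0: π = [0.2000, 0.2000, 0.1000, 0.1000, 0.3000, 0.1000], E[r] = 2.3000, γ^t·E[r] = 2.300000, running G = 2.300000
t=1: π = [0.1800, 0.1800, 0.1900, 0.1400, 0.1400, 0.1700], E[r] = 2.4700, γ^t·E[r] = 1.729000, running G = 4.029000
t=2: π = [0.1820, 0.2030, 0.1650, 0.1540, 0.1280, 0.1680], E[r] = 2.3900, γ^t·E[r] = 1.171100, running G = 5.200100
t=3: π = [0.1818, 0.2040, 0.1603, 0.1515, 0.1282, 0.1742], E[r] = 2.3819, γ^t·E[r] = 0.816992, running G = 6.017092

G = 6.0171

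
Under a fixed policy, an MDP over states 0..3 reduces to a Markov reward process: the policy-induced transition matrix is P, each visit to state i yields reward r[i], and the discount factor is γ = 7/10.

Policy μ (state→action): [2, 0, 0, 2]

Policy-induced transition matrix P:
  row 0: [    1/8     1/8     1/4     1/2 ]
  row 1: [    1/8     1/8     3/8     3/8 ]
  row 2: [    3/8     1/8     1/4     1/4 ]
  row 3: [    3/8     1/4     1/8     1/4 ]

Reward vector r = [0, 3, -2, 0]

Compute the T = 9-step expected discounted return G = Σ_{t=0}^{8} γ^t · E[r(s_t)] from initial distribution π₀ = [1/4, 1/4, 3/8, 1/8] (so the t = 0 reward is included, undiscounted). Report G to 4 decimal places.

t=0: π = [0.2500, 0.2500, 0.3750, 0.1250], E[r] = 0.0000, γ^t·E[r] = 0.000000, running G = 0.000000
t=1: π = [0.2500, 0.1406, 0.2656, 0.3438], E[r] = -0.1094, γ^t·E[r] = -0.076563, running G = -0.076563
t=2: π = [0.2773, 0.1680, 0.2246, 0.3301], E[r] = 0.0547, γ^t·E[r] = 0.026797, running G = -0.049766
t=3: π = [0.2637, 0.1663, 0.2297, 0.3403], E[r] = 0.0393, γ^t·E[r] = 0.013482, running G = -0.036283
t=4: π = [0.2675, 0.1675, 0.2282, 0.3367], E[r] = 0.0461, γ^t·E[r] = 0.011079, running G = -0.025205
t=5: π = [0.2662, 0.1671, 0.2289, 0.3378], E[r] = 0.0436, γ^t·E[r] = 0.007320, running G = -0.017885
t=6: π = [0.2667, 0.1672, 0.2287, 0.3374], E[r] = 0.0444, γ^t·E[r] = 0.005220, running G = -0.012665
t=7: π = [0.2665, 0.1672, 0.2287, 0.3376], E[r] = 0.0441, γ^t·E[r] = 0.003631, running G = -0.009034
t=8: π = [0.2666, 0.1672, 0.2287, 0.3375], E[r] = 0.0442, γ^t·E[r] = 0.002547, running G = -0.006486

G = -0.0065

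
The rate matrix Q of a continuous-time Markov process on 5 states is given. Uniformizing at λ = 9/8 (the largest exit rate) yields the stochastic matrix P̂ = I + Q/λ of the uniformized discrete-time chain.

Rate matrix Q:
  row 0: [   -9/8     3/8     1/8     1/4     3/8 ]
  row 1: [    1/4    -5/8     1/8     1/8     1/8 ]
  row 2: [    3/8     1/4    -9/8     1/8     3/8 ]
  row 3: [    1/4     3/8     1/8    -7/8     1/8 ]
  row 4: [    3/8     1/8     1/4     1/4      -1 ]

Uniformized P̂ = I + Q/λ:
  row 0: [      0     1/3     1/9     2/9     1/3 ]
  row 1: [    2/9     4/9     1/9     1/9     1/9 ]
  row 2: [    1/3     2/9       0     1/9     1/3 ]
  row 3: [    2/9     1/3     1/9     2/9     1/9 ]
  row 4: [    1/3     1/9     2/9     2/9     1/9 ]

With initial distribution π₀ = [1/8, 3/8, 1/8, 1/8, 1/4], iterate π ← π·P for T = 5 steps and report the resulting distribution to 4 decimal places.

t=0: π = [0.1250, 0.3750, 0.1250, 0.1250, 0.2500]
t=1: π = [0.2361, 0.3056, 0.1250, 0.1667, 0.1667]
t=2: π = [0.2022, 0.3164, 0.1157, 0.1744, 0.1914]
t=3: π = [0.2114, 0.3131, 0.1195, 0.1742, 0.1818]
t=4: π = [0.2087, 0.3145, 0.1180, 0.1742, 0.1847]
t=5: π = [0.2095, 0.3141, 0.1185, 0.1742, 0.1837]

π = [0.2095, 0.3141, 0.1185, 0.1742, 0.1837]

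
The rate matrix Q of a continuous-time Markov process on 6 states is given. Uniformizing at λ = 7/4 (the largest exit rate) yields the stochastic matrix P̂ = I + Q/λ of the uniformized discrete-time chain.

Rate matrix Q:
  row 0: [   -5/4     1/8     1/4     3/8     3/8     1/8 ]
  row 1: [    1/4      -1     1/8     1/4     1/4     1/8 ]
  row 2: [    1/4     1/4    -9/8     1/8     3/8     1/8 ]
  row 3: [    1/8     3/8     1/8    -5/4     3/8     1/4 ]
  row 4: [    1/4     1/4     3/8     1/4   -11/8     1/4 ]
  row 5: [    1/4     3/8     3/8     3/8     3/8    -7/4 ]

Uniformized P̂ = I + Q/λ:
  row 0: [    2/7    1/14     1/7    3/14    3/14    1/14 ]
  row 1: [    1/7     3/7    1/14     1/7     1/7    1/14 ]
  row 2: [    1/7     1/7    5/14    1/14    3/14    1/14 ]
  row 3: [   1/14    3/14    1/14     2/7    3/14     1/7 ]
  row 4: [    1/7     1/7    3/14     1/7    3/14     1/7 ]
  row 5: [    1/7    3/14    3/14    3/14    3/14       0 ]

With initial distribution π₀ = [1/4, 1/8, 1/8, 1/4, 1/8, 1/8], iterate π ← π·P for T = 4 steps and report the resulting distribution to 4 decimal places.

π = [0.1522, 0.2110, 0.1734, 0.1727, 0.1993, 0.0915]

t=0: π = [0.2500, 0.1250, 0.1250, 0.2500, 0.1250, 0.1250]
t=1: π = [0.1607, 0.1875, 0.1607, 0.1964, 0.2054, 0.0893]
t=2: π = [0.1518, 0.2054, 0.1709, 0.1773, 0.2009, 0.0938]
t=3: π = [0.1519, 0.2100, 0.1732, 0.1735, 0.1996, 0.0917]
t=4: π = [0.1522, 0.2110, 0.1734, 0.1727, 0.1993, 0.0915]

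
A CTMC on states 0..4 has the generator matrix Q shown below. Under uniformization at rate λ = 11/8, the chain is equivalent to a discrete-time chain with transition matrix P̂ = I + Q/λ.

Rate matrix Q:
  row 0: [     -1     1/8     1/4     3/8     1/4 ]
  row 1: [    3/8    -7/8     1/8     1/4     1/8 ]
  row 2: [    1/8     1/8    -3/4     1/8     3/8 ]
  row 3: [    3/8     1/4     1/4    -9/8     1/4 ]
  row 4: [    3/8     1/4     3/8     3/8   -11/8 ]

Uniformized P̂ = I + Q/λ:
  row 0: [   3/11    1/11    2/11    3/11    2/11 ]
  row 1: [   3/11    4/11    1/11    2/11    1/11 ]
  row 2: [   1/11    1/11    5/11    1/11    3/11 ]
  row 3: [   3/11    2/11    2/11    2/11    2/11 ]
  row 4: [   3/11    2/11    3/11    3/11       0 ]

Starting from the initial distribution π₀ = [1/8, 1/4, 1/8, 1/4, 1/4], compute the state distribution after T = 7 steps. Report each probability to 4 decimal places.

π = [0.2275, 0.1693, 0.2488, 0.1944, 0.1599]

t=0: π = [0.1250, 0.2500, 0.1250, 0.2500, 0.2500]
t=1: π = [0.2500, 0.2045, 0.2159, 0.2045, 0.1250]
t=2: π = [0.2335, 0.1767, 0.2335, 0.1963, 0.1601]
t=3: π = [0.2303, 0.1715, 0.2440, 0.1964, 0.1579]
t=4: π = [0.2284, 0.1699, 0.2471, 0.1949, 0.1597]
t=5: π = [0.2278, 0.1695, 0.2483, 0.1946, 0.1598]
t=6: π = [0.2276, 0.1694, 0.2487, 0.1945, 0.1599]
t=7: π = [0.2275, 0.1693, 0.2488, 0.1944, 0.1599]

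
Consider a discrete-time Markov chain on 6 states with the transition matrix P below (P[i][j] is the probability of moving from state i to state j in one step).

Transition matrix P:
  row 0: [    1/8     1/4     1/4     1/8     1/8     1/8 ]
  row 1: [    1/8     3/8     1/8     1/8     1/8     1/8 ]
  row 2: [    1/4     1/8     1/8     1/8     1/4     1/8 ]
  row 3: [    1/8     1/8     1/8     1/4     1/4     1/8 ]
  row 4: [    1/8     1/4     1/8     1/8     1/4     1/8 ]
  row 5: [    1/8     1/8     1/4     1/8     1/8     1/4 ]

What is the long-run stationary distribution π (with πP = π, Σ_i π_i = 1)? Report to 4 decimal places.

Balance equations π_j = Σ_i π_i·P[i][j]:
  π_0 = 1/8·π_0 + 1/8·π_1 + 1/4·π_2 + 1/8·π_3 + 1/8·π_4 + 1/8·π_5
  π_1 = 1/4·π_0 + 3/8·π_1 + 1/8·π_2 + 1/8·π_3 + 1/4·π_4 + 1/8·π_5
  π_2 = 1/4·π_0 + 1/8·π_1 + 1/8·π_2 + 1/8·π_3 + 1/8·π_4 + 1/4·π_5
  π_3 = 1/8·π_0 + 1/8·π_1 + 1/8·π_2 + 1/4·π_3 + 1/8·π_4 + 1/8·π_5
  π_4 = 1/8·π_0 + 1/8·π_1 + 1/4·π_2 + 1/4·π_3 + 1/4·π_4 + 1/8·π_5
  normalize: π_0 + π_1 + π_2 + π_3 + π_4 + π_5 = 1
Solving the linear system gives exactly π = [64/441, 685/3087, 71/441, 1/7, 575/3087, 1/7].

π = [0.1451, 0.2219, 0.1610, 0.1429, 0.1863, 0.1429]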